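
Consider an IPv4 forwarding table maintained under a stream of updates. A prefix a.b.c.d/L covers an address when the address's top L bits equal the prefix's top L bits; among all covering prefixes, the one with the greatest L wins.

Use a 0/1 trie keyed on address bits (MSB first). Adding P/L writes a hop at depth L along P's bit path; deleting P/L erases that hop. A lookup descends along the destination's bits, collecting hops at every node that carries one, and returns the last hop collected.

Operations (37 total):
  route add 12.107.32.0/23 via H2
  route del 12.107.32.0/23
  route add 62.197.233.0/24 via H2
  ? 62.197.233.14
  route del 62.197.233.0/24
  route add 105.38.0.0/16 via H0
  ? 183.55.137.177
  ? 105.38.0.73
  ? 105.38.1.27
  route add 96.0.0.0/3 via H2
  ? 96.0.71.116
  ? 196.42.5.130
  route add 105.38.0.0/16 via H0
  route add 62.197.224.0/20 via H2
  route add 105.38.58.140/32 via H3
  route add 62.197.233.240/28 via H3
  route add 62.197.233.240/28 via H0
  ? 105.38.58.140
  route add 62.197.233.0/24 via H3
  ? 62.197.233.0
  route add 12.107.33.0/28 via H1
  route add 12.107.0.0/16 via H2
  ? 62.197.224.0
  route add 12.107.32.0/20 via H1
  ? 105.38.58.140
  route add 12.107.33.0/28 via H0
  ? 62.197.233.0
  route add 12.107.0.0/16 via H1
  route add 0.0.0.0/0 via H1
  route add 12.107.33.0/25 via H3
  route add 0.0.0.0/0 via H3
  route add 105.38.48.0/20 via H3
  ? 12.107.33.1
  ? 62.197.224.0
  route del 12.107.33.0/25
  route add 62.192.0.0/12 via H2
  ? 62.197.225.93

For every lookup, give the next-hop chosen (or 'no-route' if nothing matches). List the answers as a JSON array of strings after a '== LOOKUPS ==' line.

Process each operation:
  add 12.107.32.0/23 -> H2 at depth 23
  - 12.107.32.0/23 clear@23
  add 62.197.233.0/24 -> H2 at depth 24
  Q 62.197.233.14: descend 001111101100010111101001 ; hops seen [H2] ; pick H2
  - 62.197.233.0/24 clear@24
  add 105.38.0.0/16 -> H0 at depth 16
  Q 183.55.137.177: descend ε ; hops seen [∅] ; pick no-route
  Q 105.38.0.73: descend 0110100100100110 ; hops seen [H0] ; pick H0
  Q 105.38.1.27: descend 0110100100100110 ; hops seen [H0] ; pick H0
  add 96.0.0.0/3 -> H2 at depth 3
  Q 96.0.71.116: descend 0110 ; hops seen [H2] ; pick H2
  Q 196.42.5.130: descend ε ; hops seen [∅] ; pick no-route
  add 105.38.0.0/16 -> H0 at depth 16
  add 62.197.224.0/20 -> H2 at depth 20
  add 105.38.58.140/32 -> H3 at depth 32
  add 62.197.233.240/28 -> H3 at depth 28
  add 62.197.233.240/28 -> H0 at depth 28
  Q 105.38.58.140: descend 01101001001001100011101010001100 ; hops seen [H2,H0,H3] ; pick H3
  add 62.197.233.0/24 -> H3 at depth 24
  Q 62.197.233.0: descend 001111101100010111101001 ; hops seen [H2,H3] ; pick H3
  add 12.107.33.0/28 -> H1 at depth 28
  add 12.107.0.0/16 -> H2 at depth 16
  Q 62.197.224.0: descend 00111110110001011110 ; hops seen [H2] ; pick H2
  add 12.107.32.0/20 -> H1 at depth 20
  Q 105.38.58.140: descend 01101001001001100011101010001100 ; hops seen [H2,H0,H3] ; pick H3
  add 12.107.33.0/28 -> H0 at depth 28
  Q 62.197.233.0: descend 001111101100010111101001 ; hops seen [H2,H3] ; pick H3
  add 12.107.0.0/16 -> H1 at depth 16
  add 0.0.0.0/0 -> H1 at depth 0
  add 12.107.33.0/25 -> H3 at depth 25
  add 0.0.0.0/0 -> H3 at depth 0
  add 105.38.48.0/20 -> H3 at depth 20
  Q 12.107.33.1: descend 0000110001101011001000010000 ; hops seen [H3,H1,H1,H3,H0] ; pick H0
  Q 62.197.224.0: descend 00111110110001011110 ; hops seen [H3,H2] ; pick H2
  - 12.107.33.0/25 clear@25
  add 62.192.0.0/12 -> H2 at depth 12
  Q 62.197.225.93: descend 00111110110001011110 ; hops seen [H3,H2,H2] ; pick H2

== LOOKUPS ==
["H2","no-route","H0","H0","H2","no-route","H3","H3","H2","H3","H3","H0","H2","H2"]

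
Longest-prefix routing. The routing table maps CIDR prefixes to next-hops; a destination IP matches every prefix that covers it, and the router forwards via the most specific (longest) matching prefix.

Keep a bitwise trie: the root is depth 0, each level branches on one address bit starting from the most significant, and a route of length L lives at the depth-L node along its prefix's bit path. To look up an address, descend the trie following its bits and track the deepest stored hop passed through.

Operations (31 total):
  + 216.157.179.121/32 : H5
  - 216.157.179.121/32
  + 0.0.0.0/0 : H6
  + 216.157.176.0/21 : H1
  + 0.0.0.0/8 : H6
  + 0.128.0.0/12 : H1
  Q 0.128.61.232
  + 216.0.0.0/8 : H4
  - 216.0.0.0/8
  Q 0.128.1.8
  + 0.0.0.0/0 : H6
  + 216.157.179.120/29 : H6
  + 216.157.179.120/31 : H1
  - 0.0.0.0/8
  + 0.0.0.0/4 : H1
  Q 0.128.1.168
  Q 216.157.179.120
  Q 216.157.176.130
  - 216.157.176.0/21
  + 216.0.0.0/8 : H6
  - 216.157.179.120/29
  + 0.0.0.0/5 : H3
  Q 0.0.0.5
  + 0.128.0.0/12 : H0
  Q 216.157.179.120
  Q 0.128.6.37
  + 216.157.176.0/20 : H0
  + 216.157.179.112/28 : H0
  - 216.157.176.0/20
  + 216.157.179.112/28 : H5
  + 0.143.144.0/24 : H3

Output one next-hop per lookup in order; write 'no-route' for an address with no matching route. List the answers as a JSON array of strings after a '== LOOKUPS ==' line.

Apply in order:
  + 216.157.179.121/32 (H5) depth=32
  - 216.157.179.121/32 clear@32
  + 0.0.0.0/0 (H6) depth=0
  + 216.157.176.0/21 (H1) depth=21
  + 0.0.0.0/8 (H6) depth=8
  + 0.128.0.0/12 (H1) depth=12
  ? 0.128.61.232  path d0:H6→d1:-→d2:-→d3:-→d4:-→d5:-→d6:-→d7:-→d8:H6→d9:-→d10:-→d11:-→d12:H1  best=H1
  + 216.0.0.0/8 (H4) depth=8
  - 216.0.0.0/8 clear@8
  ? 0.128.1.8  path d0:H6→d1:-→d2:-→d3:-→d4:-→d5:-→d6:-→d7:-→d8:H6→d9:-→d10:-→d11:-→d12:H1  best=H1
  + 0.0.0.0/0 (H6) depth=0
  + 216.157.179.120/29 (H6) depth=29
  + 216.157.179.120/31 (H1) depth=31
  - 0.0.0.0/8 clear@8
  + 0.0.0.0/4 (H1) depth=4
  ? 0.128.1.168  path d0:H6→d1:-→d2:-→d3:-→d4:H1→d5:-→d6:-→d7:-→d8:-→d9:-→d10:-→d11:-→d12:H1  best=H1
  ? 216.157.179.120  path d0:H6→d1:-→d2:-→d3:-→d4:-→d5:-→d6:-→d7:-→d8:-→d9:-→d10:-→d11:-→d12:-→d13:-→d14:-→d15:-→d16:-→d17:-→d18:-→d19:-→d20:-→d21:H1→d22:-→d23:-→d24:-→d25:-→d26:-→d27:-→d28:-→d29:H6→d30:-→d31:H1  best=H1
  ? 216.157.176.130  path d0:H6→d1:-→d2:-→d3:-→d4:-→d5:-→d6:-→d7:-→d8:-→d9:-→d10:-→d11:-→d12:-→d13:-→d14:-→d15:-→d16:-→d17:-→d18:-→d19:-→d20:-→d21:H1→d22:-  best=H1
  - 216.157.176.0/21 clear@21
  + 216.0.0.0/8 (H6) depth=8
  - 216.157.179.120/29 clear@29
  + 0.0.0.0/5 (H3) depth=5
  ? 0.0.0.5  path d0:H6→d1:-→d2:-→d3:-→d4:H1→d5:H3→d6:-→d7:-→d8:-  best=H3
  + 0.128.0.0/12 (H0) depth=12
  ? 216.157.179.120  path d0:H6→d1:-→d2:-→d3:-→d4:-→d5:-→d6:-→d7:-→d8:H6→d9:-→d10:-→d11:-→d12:-→d13:-→d14:-→d15:-→d16:-→d17:-→d18:-→d19:-→d20:-→d21:-→d22:-→d23:-→d24:-→d25:-→d26:-→d27:-→d28:-→d29:-→d30:-→d31:H1  best=H1
  ? 0.128.6.37  path d0:H6→d1:-→d2:-→d3:-→d4:H1→d5:H3→d6:-→d7:-→d8:-→d9:-→d10:-→d11:-→d12:H0  best=H0
  + 216.157.176.0/20 (H0) depth=20
  + 216.157.179.112/28 (H0) depth=28
  - 216.157.176.0/20 clear@20
  + 216.157.179.112/28 (H5) depth=28
  + 0.143.144.0/24 (H3) depth=24

== LOOKUPS ==
["H1","H1","H1","H1","H1","H3","H1","H0"]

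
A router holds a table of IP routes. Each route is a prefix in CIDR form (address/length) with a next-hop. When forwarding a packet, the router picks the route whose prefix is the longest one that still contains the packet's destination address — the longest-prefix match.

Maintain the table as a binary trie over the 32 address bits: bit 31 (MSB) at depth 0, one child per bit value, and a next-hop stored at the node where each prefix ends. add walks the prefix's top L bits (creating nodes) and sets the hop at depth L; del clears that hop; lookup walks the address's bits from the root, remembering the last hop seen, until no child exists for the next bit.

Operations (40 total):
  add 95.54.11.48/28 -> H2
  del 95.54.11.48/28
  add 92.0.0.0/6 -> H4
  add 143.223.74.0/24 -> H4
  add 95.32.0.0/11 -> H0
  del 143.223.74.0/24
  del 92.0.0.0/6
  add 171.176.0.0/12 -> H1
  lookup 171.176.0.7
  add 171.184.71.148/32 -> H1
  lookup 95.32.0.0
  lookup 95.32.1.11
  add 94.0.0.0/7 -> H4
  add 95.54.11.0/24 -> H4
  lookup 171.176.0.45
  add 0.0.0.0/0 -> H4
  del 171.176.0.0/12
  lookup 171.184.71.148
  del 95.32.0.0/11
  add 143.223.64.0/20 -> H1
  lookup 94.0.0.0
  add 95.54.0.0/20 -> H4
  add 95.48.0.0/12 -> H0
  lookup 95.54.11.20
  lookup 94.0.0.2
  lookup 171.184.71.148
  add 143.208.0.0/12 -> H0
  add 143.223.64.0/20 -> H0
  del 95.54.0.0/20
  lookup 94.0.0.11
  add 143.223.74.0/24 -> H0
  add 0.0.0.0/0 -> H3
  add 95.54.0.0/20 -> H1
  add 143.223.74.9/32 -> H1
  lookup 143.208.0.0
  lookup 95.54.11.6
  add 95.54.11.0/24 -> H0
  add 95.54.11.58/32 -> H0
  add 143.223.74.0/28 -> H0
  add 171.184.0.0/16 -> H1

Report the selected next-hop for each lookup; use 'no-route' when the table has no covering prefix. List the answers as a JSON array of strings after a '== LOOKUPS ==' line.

Trace:
  + 95.54.11.48/28 (H2) depth=28
  - 95.54.11.48/28 clear@28
  + 92.0.0.0/6 (H4) depth=6
  + 143.223.74.0/24 (H4) depth=24
  + 95.32.0.0/11 (H0) depth=11
  - 143.223.74.0/24 clear@24
  - 92.0.0.0/6 clear@6
  + 171.176.0.0/12 (H1) depth=12
  ? 171.176.0.7  path d0:-→d1:-→d2:-→d3:-→d4:-→d5:-→d6:-→d7:-→d8:-→d9:-→d10:-→d11:-→d12:H1  best=H1
  + 171.184.71.148/32 (H1) depth=32
  ? 95.32.0.0  path d0:-→d1:-→d2:-→d3:-→d4:-→d5:-→d6:-→d7:-→d8:-→d9:-→d10:-→d11:H0  best=H0
  ? 95.32.1.11  path d0:-→d1:-→d2:-→d3:-→d4:-→d5:-→d6:-→d7:-→d8:-→d9:-→d10:-→d11:H0  best=H0
  + 94.0.0.0/7 (H4) depth=7
  + 95.54.11.0/24 (H4) depth=24
  ? 171.176.0.45  path d0:-→d1:-→d2:-→d3:-→d4:-→d5:-→d6:-→d7:-→d8:-→d9:-→d10:-→d11:-→d12:H1  best=H1
  + 0.0.0.0/0 (H4) depth=0
  - 171.176.0.0/12 clear@12
  ? 171.184.71.148  path d0:H4→d1:-→d2:-→d3:-→d4:-→d5:-→d6:-→d7:-→d8:-→d9:-→d10:-→d11:-→d12:-→d13:-→d14:-→d15:-→d16:-→d17:-→d18:-→d19:-→d20:-→d21:-→d22:-→d23:-→d24:-→d25:-→d26:-→d27:-→d28:-→d29:-→d30:-→d31:-→d32:H1  best=H1
  - 95.32.0.0/11 clear@11
  + 143.223.64.0/20 (H1) depth=20
  ? 94.0.0.0  path d0:H4→d1:-→d2:-→d3:-→d4:-→d5:-→d6:-→d7:H4  best=H4
  + 95.54.0.0/20 (H4) depth=20
  + 95.48.0.0/12 (H0) depth=12
  ? 95.54.11.20  path d0:H4→d1:-→d2:-→d3:-→d4:-→d5:-→d6:-→d7:H4→d8:-→d9:-→d10:-→d11:-→d12:H0→d13:-→d14:-→d15:-→d16:-→d17:-→d18:-→d19:-→d20:H4→d21:-→d22:-→d23:-→d24:H4→d25:-→d26:-  best=H4
  ? 94.0.0.2  path d0:H4→d1:-→d2:-→d3:-→d4:-→d5:-→d6:-→d7:H4  best=H4
  ? 171.184.71.148  path d0:H4→d1:-→d2:-→d3:-→d4:-→d5:-→d6:-→d7:-→d8:-→d9:-→d10:-→d11:-→d12:-→d13:-→d14:-→d15:-→d16:-→d17:-→d18:-→d19:-→d20:-→d21:-→d22:-→d23:-→d24:-→d25:-→d26:-→d27:-→d28:-→d29:-→d30:-→d31:-→d32:H1  best=H1
  + 143.208.0.0/12 (H0) depth=12
  + 143.223.64.0/20 (H0) depth=20
  - 95.54.0.0/20 clear@20
  ? 94.0.0.11  path d0:H4→d1:-→d2:-→d3:-→d4:-→d5:-→d6:-→d7:H4  best=H4
  + 143.223.74.0/24 (H0) depth=24
  + 0.0.0.0/0 (H3) depth=0
  + 95.54.0.0/20 (H1) depth=20
  + 143.223.74.9/32 (H1) depth=32
  ? 143.208.0.0  path d0:H3→d1:-→d2:-→d3:-→d4:-→d5:-→d6:-→d7:-→d8:-→d9:-→d10:-→d11:-→d12:H0  best=H0
  ? 95.54.11.6  path d0:H3→d1:-→d2:-→d3:-→d4:-→d5:-→d6:-→d7:H4→d8:-→d9:-→d10:-→d11:-→d12:H0→d13:-→d14:-→d15:-→d16:-→d17:-→d18:-→d19:-→d20:H1→d21:-→d22:-→d23:-→d24:H4→d25:-→d26:-  best=H4
  + 95.54.11.0/24 (H0) depth=24
  + 95.54.11.58/32 (H0) depth=32
  + 143.223.74.0/28 (H0) depth=28
  + 171.184.0.0/16 (H1) depth=16

== LOOKUPS ==
["H1","H0","H0","H1","H1","H4","H4","H4","H1","H4","H0","H4"]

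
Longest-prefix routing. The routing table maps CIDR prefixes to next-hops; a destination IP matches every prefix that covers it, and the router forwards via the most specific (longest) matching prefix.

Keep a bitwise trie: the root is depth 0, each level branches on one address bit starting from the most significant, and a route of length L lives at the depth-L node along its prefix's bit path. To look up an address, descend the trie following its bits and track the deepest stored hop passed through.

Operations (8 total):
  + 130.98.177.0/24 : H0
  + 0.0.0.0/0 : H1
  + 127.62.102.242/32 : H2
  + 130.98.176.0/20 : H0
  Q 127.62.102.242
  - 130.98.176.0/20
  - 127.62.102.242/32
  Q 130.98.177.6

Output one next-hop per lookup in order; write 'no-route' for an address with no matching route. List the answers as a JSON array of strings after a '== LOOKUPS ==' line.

Trace:
  add 130.98.177.0/24 -> H0 at depth 24
  add 0.0.0.0/0 -> H1 at depth 0
  add 127.62.102.242/32 -> H2 at depth 32
  add 130.98.176.0/20 -> H0 at depth 20
  ? 127.62.102.242  path d0:H1→d1:-→d2:-→d3:-→d4:-→d5:-→d6:-→d7:-→d8:-→d9:-→d10:-→d11:-→d12:-→d13:-→d14:-→d15:-→d16:-→d17:-→d18:-→d19:-→d20:-→d21:-→d22:-→d23:-→d24:-→d25:-→d26:-→d27:-→d28:-→d29:-→d30:-→d31:-→d32:H2  best=H2
  del 130.98.176.0/20 (clear depth 20)
  del 127.62.102.242/32 (clear depth 32)
  ? 130.98.177.6  path d0:H1→d1:-→d2:-→d3:-→d4:-→d5:-→d6:-→d7:-→d8:-→d9:-→d10:-→d11:-→d12:-→d13:-→d14:-→d15:-→d16:-→d17:-→d18:-→d19:-→d20:-→d21:-→d22:-→d23:-→d24:H0  best=H0

== LOOKUPS ==
["H2","H0"]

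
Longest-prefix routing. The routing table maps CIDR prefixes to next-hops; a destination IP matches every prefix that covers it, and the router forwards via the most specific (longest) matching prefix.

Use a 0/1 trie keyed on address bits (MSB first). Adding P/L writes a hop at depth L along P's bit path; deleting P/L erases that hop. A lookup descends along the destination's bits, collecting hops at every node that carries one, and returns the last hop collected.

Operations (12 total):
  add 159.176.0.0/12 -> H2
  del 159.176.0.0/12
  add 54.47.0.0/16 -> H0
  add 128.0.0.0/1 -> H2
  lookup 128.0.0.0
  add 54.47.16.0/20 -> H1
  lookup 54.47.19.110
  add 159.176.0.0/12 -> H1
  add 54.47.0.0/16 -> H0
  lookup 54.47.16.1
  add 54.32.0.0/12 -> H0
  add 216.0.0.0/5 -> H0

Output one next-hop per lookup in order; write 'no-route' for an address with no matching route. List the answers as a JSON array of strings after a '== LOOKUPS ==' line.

Apply in order:
  add 159.176.0.0/12 -> H2 at depth 12
  - 159.176.0.0/12 clear@12
  add 54.47.0.0/16 -> H0 at depth 16
  add 128.0.0.0/1 -> H2 at depth 1
  Q 128.0.0.0: descend 100 ; hops seen [H2] ; pick H2
  add 54.47.16.0/20 -> H1 at depth 20
  Q 54.47.19.110: descend 00110110001011110001 ; hops seen [H0,H1] ; pick H1
  add 159.176.0.0/12 -> H1 at depth 12
  add 54.47.0.0/16 -> H0 at depth 16
  Q 54.47.16.1: descend 00110110001011110001 ; hops seen [H0,H1] ; pick H1
  add 54.32.0.0/12 -> H0 at depth 12
  add 216.0.0.0/5 -> H0 at depth 5

== LOOKUPS ==
["H2","H1","H1"]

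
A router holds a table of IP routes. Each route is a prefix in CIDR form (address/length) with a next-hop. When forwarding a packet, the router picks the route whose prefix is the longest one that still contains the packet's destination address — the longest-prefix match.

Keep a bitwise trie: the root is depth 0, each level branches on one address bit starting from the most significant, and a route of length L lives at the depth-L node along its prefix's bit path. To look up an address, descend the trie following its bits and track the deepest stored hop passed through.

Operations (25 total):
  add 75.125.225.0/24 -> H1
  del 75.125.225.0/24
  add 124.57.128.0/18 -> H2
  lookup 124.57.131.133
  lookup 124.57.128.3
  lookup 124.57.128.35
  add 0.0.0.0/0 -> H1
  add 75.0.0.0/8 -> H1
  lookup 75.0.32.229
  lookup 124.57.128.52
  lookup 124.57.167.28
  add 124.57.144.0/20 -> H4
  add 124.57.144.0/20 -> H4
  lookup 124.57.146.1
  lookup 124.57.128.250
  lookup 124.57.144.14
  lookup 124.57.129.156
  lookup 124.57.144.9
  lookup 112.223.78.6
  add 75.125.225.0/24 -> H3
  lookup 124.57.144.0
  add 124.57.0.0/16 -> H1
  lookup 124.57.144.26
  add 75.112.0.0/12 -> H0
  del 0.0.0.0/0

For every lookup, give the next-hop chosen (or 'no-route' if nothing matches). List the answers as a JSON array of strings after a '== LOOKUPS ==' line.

Process each operation:
  + 75.125.225.0/24 (H1) depth=24
  - 75.125.225.0/24 clear@24
  + 124.57.128.0/18 (H2) depth=18
  Q 124.57.131.133: descend 011111000011100110 ; hops seen [H2] ; pick H2
  Q 124.57.128.3: descend 011111000011100110 ; hops seen [H2] ; pick H2
  Q 124.57.128.35: descend 011111000011100110 ; hops seen [H2] ; pick H2
  + 0.0.0.0/0 (H1) depth=0
  + 75.0.0.0/8 (H1) depth=8
  Q 75.0.32.229: descend 010010110 ; hops seen [H1,H1] ; pick H1
  Q 124.57.128.52: descend 011111000011100110 ; hops seen [H1,H2] ; pick H2
  Q 124.57.167.28: descend 011111000011100110 ; hops seen [H1,H2] ; pick H2
  + 124.57.144.0/20 (H4) depth=20
  + 124.57.144.0/20 (H4) depth=20
  Q 124.57.146.1: descend 01111100001110011001 ; hops seen [H1,H2,H4] ; pick H4
  Q 124.57.128.250: descend 0111110000111001100 ; hops seen [H1,H2] ; pick H2
  Q 124.57.144.14: descend 01111100001110011001 ; hops seen [H1,H2,H4] ; pick H4
  Q 124.57.129.156: descend 0111110000111001100 ; hops seen [H1,H2] ; pick H2
  Q 124.57.144.9: descend 01111100001110011001 ; hops seen [H1,H2,H4] ; pick H4
  Q 112.223.78.6: descend 0111 ; hops seen [H1] ; pick H1
  + 75.125.225.0/24 (H3) depth=24
  Q 124.57.144.0: descend 01111100001110011001 ; hops seen [H1,H2,H4] ; pick H4
  + 124.57.0.0/16 (H1) depth=16
  Q 124.57.144.26: descend 01111100001110011001 ; hops seen [H1,H1,H2,H4] ; pick H4
  + 75.112.0.0/12 (H0) depth=12
  - 0.0.0.0/0 clear@0

== LOOKUPS ==
["H2","H2","H2","H1","H2","H2","H4","H2","H4","H2","H4","H1","H4","H4"]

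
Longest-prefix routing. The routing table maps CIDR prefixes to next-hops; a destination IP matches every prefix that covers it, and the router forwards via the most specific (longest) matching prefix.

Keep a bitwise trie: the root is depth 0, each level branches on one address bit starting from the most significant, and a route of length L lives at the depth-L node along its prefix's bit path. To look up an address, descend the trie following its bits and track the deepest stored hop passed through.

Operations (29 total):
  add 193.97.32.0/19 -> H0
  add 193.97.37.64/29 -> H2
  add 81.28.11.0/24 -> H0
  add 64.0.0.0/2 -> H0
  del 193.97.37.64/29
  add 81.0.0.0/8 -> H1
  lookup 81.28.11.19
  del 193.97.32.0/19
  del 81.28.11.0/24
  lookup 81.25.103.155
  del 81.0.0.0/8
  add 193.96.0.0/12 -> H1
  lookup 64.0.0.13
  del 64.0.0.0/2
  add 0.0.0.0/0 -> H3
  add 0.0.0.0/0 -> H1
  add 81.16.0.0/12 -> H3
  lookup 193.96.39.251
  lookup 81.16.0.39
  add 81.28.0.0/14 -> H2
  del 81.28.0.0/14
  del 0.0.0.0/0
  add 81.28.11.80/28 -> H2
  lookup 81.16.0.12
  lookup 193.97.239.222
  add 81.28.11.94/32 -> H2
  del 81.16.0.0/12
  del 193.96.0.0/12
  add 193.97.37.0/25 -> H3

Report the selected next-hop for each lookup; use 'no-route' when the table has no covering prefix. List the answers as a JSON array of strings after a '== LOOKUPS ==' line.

Process each operation:
  + 193.97.32.0/19 (H0) depth=19
  + 193.97.37.64/29 (H2) depth=29
  + 81.28.11.0/24 (H0) depth=24
  + 64.0.0.0/2 (H0) depth=2
  del 193.97.37.64/29 (clear depth 29)
  + 81.0.0.0/8 (H1) depth=8
  lookup 81.28.11.19: bits 010100010001110000001011 walk d0:-→d1:-→d2:H0→d3:-→d4:-→d5:-→d6:-→d7:-→d8:H1→d9:-→d10:-→d11:-→d12:-→d13:-→d14:-→d15:-→d16:-→d17:-→d18:-→d19:-→d20:-→d21:-→d22:-→d23:-→d24:H0 -> H0
  del 193.97.32.0/19 (clear depth 19)
  del 81.28.11.0/24 (clear depth 24)
  lookup 81.25.103.155: bits 0101000100011 walk d0:-→d1:-→d2:H0→d3:-→d4:-→d5:-→d6:-→d7:-→d8:H1→d9:-→d10:-→d11:-→d12:-→d13:- -> H1
  del 81.0.0.0/8 (clear depth 8)
  + 193.96.0.0/12 (H1) depth=12
  lookup 64.0.0.13: bits 010 walk d0:-→d1:-→d2:H0→d3:- -> H0
  del 64.0.0.0/2 (clear depth 2)
  + 0.0.0.0/0 (H3) depth=0
  + 0.0.0.0/0 (H1) depth=0
  + 81.16.0.0/12 (H3) depth=12
  lookup 193.96.39.251: bits 110000010110000 walk d0:H1→d1:-→d2:-→d3:-→d4:-→d5:-→d6:-→d7:-→d8:-→d9:-→d10:-→d11:-→d12:H1→d13:-→d14:-→d15:- -> H1
  lookup 81.16.0.39: bits 010100010001 walk d0:H1→d1:-→d2:-→d3:-→d4:-→d5:-→d6:-→d7:-→d8:-→d9:-→d10:-→d11:-→d12:H3 -> H3
  + 81.28.0.0/14 (H2) depth=14
  del 81.28.0.0/14 (clear depth 14)
  del 0.0.0.0/0 (clear depth 0)
  + 81.28.11.80/28 (H2) depth=28
  lookup 81.16.0.12: bits 010100010001 walk d0:-→d1:-→d2:-→d3:-→d4:-→d5:-→d6:-→d7:-→d8:-→d9:-→d10:-→d11:-→d12:H3 -> H3
  lookup 193.97.239.222: bits 1100000101100001 walk d0:-→d1:-→d2:-→d3:-→d4:-→d5:-→d6:-→d7:-→d8:-→d9:-→d10:-→d11:-→d12:H1→d13:-→d14:-→d15:-→d16:- -> H1
  + 81.28.11.94/32 (H2) depth=32
  del 81.16.0.0/12 (clear depth 12)
  del 193.96.0.0/12 (clear depth 12)
  + 193.97.37.0/25 (H3) depth=25

== LOOKUPS ==
["H0","H1","H0","H1","H3","H3","H1"]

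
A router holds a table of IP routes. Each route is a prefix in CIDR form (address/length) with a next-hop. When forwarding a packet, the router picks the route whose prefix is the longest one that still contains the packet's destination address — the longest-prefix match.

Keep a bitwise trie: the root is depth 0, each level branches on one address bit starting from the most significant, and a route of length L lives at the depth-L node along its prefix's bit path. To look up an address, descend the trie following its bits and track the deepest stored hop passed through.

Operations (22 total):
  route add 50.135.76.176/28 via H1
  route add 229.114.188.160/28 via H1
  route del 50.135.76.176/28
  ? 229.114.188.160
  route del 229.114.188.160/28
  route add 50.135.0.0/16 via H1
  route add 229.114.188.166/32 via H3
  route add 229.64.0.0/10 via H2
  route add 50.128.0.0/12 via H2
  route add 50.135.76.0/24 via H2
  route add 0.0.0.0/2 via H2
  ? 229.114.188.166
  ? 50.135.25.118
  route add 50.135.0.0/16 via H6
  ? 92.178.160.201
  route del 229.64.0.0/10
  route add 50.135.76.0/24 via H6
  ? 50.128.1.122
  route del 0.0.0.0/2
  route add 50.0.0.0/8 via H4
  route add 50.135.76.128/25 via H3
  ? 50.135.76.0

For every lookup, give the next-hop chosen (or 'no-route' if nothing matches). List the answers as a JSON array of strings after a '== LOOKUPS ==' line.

Trace:
  add 50.135.76.176/28 -> H1 at depth 28
  add 229.114.188.160/28 -> H1 at depth 28
  del 50.135.76.176/28 (clear depth 28)
  lookup 229.114.188.160: bits 1110010101110010101111001010 walk d0:-→d1:-→d2:-→d3:-→d4:-→d5:-→d6:-→d7:-→d8:-→d9:-→d10:-→d11:-→d12:-→d13:-→d14:-→d15:-→d16:-→d17:-→d18:-→d19:-→d20:-→d21:-→d22:-→d23:-→d24:-→d25:-→d26:-→d27:-→d28:H1 -> H1
  del 229.114.188.160/28 (clear depth 28)
  add 50.135.0.0/16 -> H1 at depth 16
  add 229.114.188.166/32 -> H3 at depth 32
  add 229.64.0.0/10 -> H2 at depth 10
  add 50.128.0.0/12 -> H2 at depth 12
  add 50.135.76.0/24 -> H2 at depth 24
  add 0.0.0.0/2 -> H2 at depth 2
  lookup 229.114.188.166: bits 11100101011100101011110010100110 walk d0:-→d1:-→d2:-→d3:-→d4:-→d5:-→d6:-→d7:-→d8:-→d9:-→d10:H2→d11:-→d12:-→d13:-→d14:-→d15:-→d16:-→d17:-→d18:-→d19:-→d20:-→d21:-→d22:-→d23:-→d24:-→d25:-→d26:-→d27:-→d28:-→d29:-→d30:-→d31:-→d32:H3 -> H3
  lookup 50.135.25.118: bits 00110010100001110 walk d0:-→d1:-→d2:H2→d3:-→d4:-→d5:-→d6:-→d7:-→d8:-→d9:-→d10:-→d11:-→d12:H2→d13:-→d14:-→d15:-→d16:H1→d17:- -> H1
  add 50.135.0.0/16 -> H6 at depth 16
  lookup 92.178.160.201: bits 0 walk d0:-→d1:- -> no-route
  del 229.64.0.0/10 (clear depth 10)
  add 50.135.76.0/24 -> H6 at depth 24
  lookup 50.128.1.122: bits 0011001010000 walk d0:-→d1:-→d2:H2→d3:-→d4:-→d5:-→d6:-→d7:-→d8:-→d9:-→d10:-→d11:-→d12:H2→d13:- -> H2
  del 0.0.0.0/2 (clear depth 2)
  add 50.0.0.0/8 -> H4 at depth 8
  add 50.135.76.128/25 -> H3 at depth 25
  lookup 50.135.76.0: bits 001100101000011101001100 walk d0:-→d1:-→d2:-→d3:-→d4:-→d5:-→d6:-→d7:-→d8:H4→d9:-→d10:-→d11:-→d12:H2→d13:-→d14:-→d15:-→d16:H6→d17:-→d18:-→d19:-→d20:-→d21:-→d22:-→d23:-→d24:H6 -> H6

== LOOKUPS ==
["H1","H3","H1","no-route","H2","H6"]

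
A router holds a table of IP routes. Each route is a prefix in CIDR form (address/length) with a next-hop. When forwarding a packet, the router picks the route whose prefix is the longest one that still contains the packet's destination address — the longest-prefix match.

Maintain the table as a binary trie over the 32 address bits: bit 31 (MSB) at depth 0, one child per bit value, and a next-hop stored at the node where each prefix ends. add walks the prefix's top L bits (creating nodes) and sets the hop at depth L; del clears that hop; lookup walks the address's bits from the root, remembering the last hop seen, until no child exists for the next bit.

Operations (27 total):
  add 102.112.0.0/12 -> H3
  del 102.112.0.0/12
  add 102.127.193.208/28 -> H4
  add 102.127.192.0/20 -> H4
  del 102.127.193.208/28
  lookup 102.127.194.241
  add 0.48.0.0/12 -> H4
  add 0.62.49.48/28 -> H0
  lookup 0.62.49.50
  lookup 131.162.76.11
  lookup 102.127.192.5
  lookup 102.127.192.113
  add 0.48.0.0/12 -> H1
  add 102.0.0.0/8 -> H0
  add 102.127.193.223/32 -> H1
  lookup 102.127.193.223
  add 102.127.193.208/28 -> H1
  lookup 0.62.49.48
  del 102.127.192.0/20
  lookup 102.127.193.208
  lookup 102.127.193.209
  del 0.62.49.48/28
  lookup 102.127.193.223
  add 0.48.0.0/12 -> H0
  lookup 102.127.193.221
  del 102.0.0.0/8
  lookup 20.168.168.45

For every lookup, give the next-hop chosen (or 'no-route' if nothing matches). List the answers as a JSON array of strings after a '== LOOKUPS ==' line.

Apply in order:
  + 102.112.0.0/12 (H3) depth=12
  - 102.112.0.0/12 clear@12
  + 102.127.193.208/28 (H4) depth=28
  + 102.127.192.0/20 (H4) depth=20
  - 102.127.193.208/28 clear@28
  ? 102.127.194.241  path d0:-→d1:-→d2:-→d3:-→d4:-→d5:-→d6:-→d7:-→d8:-→d9:-→d10:-→d11:-→d12:-→d13:-→d14:-→d15:-→d16:-→d17:-→d18:-→d19:-→d20:H4→d21:-→d22:-  best=H4
  + 0.48.0.0/12 (H4) depth=12
  + 0.62.49.48/28 (H0) depth=28
  ? 0.62.49.50  path d0:-→d1:-→d2:-→d3:-→d4:-→d5:-→d6:-→d7:-→d8:-→d9:-→d10:-→d11:-→d12:H4→d13:-→d14:-→d15:-→d16:-→d17:-→d18:-→d19:-→d20:-→d21:-→d22:-→d23:-→d24:-→d25:-→d26:-→d27:-→d28:H0  best=H0
  ? 131.162.76.11  path d0:-  best=no-route
  ? 102.127.192.5  path d0:-→d1:-→d2:-→d3:-→d4:-→d5:-→d6:-→d7:-→d8:-→d9:-→d10:-→d11:-→d12:-→d13:-→d14:-→d15:-→d16:-→d17:-→d18:-→d19:-→d20:H4→d21:-→d22:-→d23:-  best=H4
  ? 102.127.192.113  path d0:-→d1:-→d2:-→d3:-→d4:-→d5:-→d6:-→d7:-→d8:-→d9:-→d10:-→d11:-→d12:-→d13:-→d14:-→d15:-→d16:-→d17:-→d18:-→d19:-→d20:H4→d21:-→d22:-→d23:-  best=H4
  + 0.48.0.0/12 (H1) depth=12
  + 102.0.0.0/8 (H0) depth=8
  + 102.127.193.223/32 (H1) depth=32
  ? 102.127.193.223  path d0:-→d1:-→d2:-→d3:-→d4:-→d5:-→d6:-→d7:-→d8:H0→d9:-→d10:-→d11:-→d12:-→d13:-→d14:-→d15:-→d16:-→d17:-→d18:-→d19:-→d20:H4→d21:-→d22:-→d23:-→d24:-→d25:-→d26:-→d27:-→d28:-→d29:-→d30:-→d31:-→d32:H1  best=H1
  + 102.127.193.208/28 (H1) depth=28
  ? 0.62.49.48  path d0:-→d1:-→d2:-→d3:-→d4:-→d5:-→d6:-→d7:-→d8:-→d9:-→d10:-→d11:-→d12:H1→d13:-→d14:-→d15:-→d16:-→d17:-→d18:-→d19:-→d20:-→d21:-→d22:-→d23:-→d24:-→d25:-→d26:-→d27:-→d28:H0  best=H0
  - 102.127.192.0/20 clear@20
  ? 102.127.193.208  path d0:-→d1:-→d2:-→d3:-→d4:-→d5:-→d6:-→d7:-→d8:H0→d9:-→d10:-→d11:-→d12:-→d13:-→d14:-→d15:-→d16:-→d17:-→d18:-→d19:-→d20:-→d21:-→d22:-→d23:-→d24:-→d25:-→d26:-→d27:-→d28:H1  best=H1
  ? 102.127.193.209  path d0:-→d1:-→d2:-→d3:-→d4:-→d5:-→d6:-→d7:-→d8:H0→d9:-→d10:-→d11:-→d12:-→d13:-→d14:-→d15:-→d16:-→d17:-→d18:-→d19:-→d20:-→d21:-→d22:-→d23:-→d24:-→d25:-→d26:-→d27:-→d28:H1  best=H1
  - 0.62.49.48/28 clear@28
  ? 102.127.193.223  path d0:-→d1:-→d2:-→d3:-→d4:-→d5:-→d6:-→d7:-→d8:H0→d9:-→d10:-→d11:-→d12:-→d13:-→d14:-→d15:-→d16:-→d17:-→d18:-→d19:-→d20:-→d21:-→d22:-→d23:-→d24:-→d25:-→d26:-→d27:-→d28:H1→d29:-→d30:-→d31:-→d32:H1  best=H1
  + 0.48.0.0/12 (H0) depth=12
  ? 102.127.193.221  path d0:-→d1:-→d2:-→d3:-→d4:-→d5:-→d6:-→d7:-→d8:H0→d9:-→d10:-→d11:-→d12:-→d13:-→d14:-→d15:-→d16:-→d17:-→d18:-→d19:-→d20:-→d21:-→d22:-→d23:-→d24:-→d25:-→d26:-→d27:-→d28:H1→d29:-→d30:-  best=H1
  - 102.0.0.0/8 clear@8
  ? 20.168.168.45  path d0:-→d1:-→d2:-→d3:-  best=no-route

== LOOKUPS ==
["H4","H0","no-route","H4","H4","H1","H0","H1","H1","H1","H1","no-route"]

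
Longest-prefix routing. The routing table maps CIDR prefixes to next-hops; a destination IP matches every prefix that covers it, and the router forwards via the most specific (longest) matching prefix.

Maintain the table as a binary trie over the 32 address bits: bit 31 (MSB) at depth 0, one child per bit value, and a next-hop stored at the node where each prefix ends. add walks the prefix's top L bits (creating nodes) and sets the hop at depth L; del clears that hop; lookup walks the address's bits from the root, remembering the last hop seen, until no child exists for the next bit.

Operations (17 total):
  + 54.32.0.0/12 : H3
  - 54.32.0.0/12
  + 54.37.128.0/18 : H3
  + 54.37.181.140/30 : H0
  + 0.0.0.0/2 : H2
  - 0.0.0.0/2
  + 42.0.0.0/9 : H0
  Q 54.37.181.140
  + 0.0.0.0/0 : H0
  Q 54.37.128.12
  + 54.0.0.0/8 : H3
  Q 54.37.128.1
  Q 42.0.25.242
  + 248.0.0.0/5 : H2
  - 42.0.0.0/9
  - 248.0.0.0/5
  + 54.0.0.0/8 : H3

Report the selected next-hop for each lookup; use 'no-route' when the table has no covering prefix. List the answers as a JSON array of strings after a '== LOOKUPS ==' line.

Apply in order:
  + 54.32.0.0/12 (H3) depth=12
  - 54.32.0.0/12 clear@12
  + 54.37.128.0/18 (H3) depth=18
  + 54.37.181.140/30 (H0) depth=30
  + 0.0.0.0/2 (H2) depth=2
  - 0.0.0.0/2 clear@2
  + 42.0.0.0/9 (H0) depth=9
  lookup 54.37.181.140: bits 001101100010010110110101100011 walk d0:-→d1:-→d2:-→d3:-→d4:-→d5:-→d6:-→d7:-→d8:-→d9:-→d10:-→d11:-→d12:-→d13:-→d14:-→d15:-→d16:-→d17:-→d18:H3→d19:-→d20:-→d21:-→d22:-→d23:-→d24:-→d25:-→d26:-→d27:-→d28:-→d29:-→d30:H0 -> H0
  + 0.0.0.0/0 (H0) depth=0
  lookup 54.37.128.12: bits 001101100010010110 walk d0:H0→d1:-→d2:-→d3:-→d4:-→d5:-→d6:-→d7:-→d8:-→d9:-→d10:-→d11:-→d12:-→d13:-→d14:-→d15:-→d16:-→d17:-→d18:H3 -> H3
  + 54.0.0.0/8 (H3) depth=8
  lookup 54.37.128.1: bits 001101100010010110 walk d0:H0→d1:-→d2:-→d3:-→d4:-→d5:-→d6:-→d7:-→d8:H3→d9:-→d10:-→d11:-→d12:-→d13:-→d14:-→d15:-→d16:-→d17:-→d18:H3 -> H3
  lookup 42.0.25.242: bits 001010100 walk d0:H0→d1:-→d2:-→d3:-→d4:-→d5:-→d6:-→d7:-→d8:-→d9:H0 -> H0
  + 248.0.0.0/5 (H2) depth=5
  - 42.0.0.0/9 clear@9
  - 248.0.0.0/5 clear@5
  + 54.0.0.0/8 (H3) depth=8

== LOOKUPS ==
["H0","H3","H3","H0"]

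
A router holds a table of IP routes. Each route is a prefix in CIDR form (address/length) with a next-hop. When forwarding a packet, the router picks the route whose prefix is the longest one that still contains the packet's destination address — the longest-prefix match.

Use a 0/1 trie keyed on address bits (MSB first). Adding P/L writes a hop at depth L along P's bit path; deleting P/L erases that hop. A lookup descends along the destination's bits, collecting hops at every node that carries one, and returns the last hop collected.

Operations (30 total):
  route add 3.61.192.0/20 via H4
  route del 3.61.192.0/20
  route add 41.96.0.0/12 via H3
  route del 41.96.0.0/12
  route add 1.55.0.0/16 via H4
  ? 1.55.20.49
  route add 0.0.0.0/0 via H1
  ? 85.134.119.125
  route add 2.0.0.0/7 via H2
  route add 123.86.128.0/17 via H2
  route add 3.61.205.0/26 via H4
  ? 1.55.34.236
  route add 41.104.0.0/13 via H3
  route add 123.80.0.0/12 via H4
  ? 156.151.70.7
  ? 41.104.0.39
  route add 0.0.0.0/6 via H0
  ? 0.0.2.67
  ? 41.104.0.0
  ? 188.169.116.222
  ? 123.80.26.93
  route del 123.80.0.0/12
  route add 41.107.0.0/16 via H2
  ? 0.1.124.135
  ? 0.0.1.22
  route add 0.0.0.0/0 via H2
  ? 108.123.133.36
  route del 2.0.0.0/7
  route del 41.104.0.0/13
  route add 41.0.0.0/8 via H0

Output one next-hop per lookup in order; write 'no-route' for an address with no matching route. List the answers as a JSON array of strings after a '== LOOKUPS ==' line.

Process each operation:
  + 3.61.192.0/20 (H4) depth=20
  - 3.61.192.0/20 clear@20
  + 41.96.0.0/12 (H3) depth=12
  - 41.96.0.0/12 clear@12
  + 1.55.0.0/16 (H4) depth=16
  Q 1.55.20.49: descend 0000000100110111 ; hops seen [H4] ; pick H4
  + 0.0.0.0/0 (H1) depth=0
  Q 85.134.119.125: descend 0 ; hops seen [H1] ; pick H1
  + 2.0.0.0/7 (H2) depth=7
  + 123.86.128.0/17 (H2) depth=17
  + 3.61.205.0/26 (H4) depth=26
  Q 1.55.34.236: descend 0000000100110111 ; hops seen [H1,H4] ; pick H4
  + 41.104.0.0/13 (H3) depth=13
  + 123.80.0.0/12 (H4) depth=12
  Q 156.151.70.7: descend ε ; hops seen [H1] ; pick H1
  Q 41.104.0.39: descend 0010100101101 ; hops seen [H1,H3] ; pick H3
  + 0.0.0.0/6 (H0) depth=6
  Q 0.0.2.67: descend 0000000 ; hops seen [H1,H0] ; pick H0
  Q 41.104.0.0: descend 0010100101101 ; hops seen [H1,H3] ; pick H3
  Q 188.169.116.222: descend ε ; hops seen [H1] ; pick H1
  Q 123.80.26.93: descend 0111101101010 ; hops seen [H1,H4] ; pick H4
  - 123.80.0.0/12 clear@12
  + 41.107.0.0/16 (H2) depth=16
  Q 0.1.124.135: descend 0000000 ; hops seen [H1,H0] ; pick H0
  Q 0.0.1.22: descend 0000000 ; hops seen [H1,H0] ; pick H0
  + 0.0.0.0/0 (H2) depth=0
  Q 108.123.133.36: descend 011 ; hops seen [H2] ; pick H2
  - 2.0.0.0/7 clear@7
  - 41.104.0.0/13 clear@13
  + 41.0.0.0/8 (H0) depth=8

== LOOKUPS ==
["H4","H1","H4","H1","H3","H0","H3","H1","H4","H0","H0","H2"]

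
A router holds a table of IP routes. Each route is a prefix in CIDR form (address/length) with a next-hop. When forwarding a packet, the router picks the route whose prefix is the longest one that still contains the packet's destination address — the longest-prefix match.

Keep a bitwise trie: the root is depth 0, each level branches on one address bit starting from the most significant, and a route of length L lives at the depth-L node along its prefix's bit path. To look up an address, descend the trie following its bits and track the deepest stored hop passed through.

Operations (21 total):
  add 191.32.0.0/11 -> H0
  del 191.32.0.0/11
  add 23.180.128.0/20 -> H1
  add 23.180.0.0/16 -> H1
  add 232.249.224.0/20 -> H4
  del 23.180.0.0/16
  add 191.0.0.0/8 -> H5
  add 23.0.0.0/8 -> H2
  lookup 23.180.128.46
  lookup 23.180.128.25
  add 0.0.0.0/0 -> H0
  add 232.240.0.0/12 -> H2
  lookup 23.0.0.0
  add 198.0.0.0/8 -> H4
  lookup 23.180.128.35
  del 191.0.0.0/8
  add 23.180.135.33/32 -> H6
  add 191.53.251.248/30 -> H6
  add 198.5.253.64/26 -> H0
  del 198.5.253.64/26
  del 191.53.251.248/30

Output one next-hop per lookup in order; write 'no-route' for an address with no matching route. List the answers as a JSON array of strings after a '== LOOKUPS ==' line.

Apply in order:
  add 191.32.0.0/11 -> H0 at depth 11
  - 191.32.0.0/11 clear@11
  add 23.180.128.0/20 -> H1 at depth 20
  add 23.180.0.0/16 -> H1 at depth 16
  add 232.249.224.0/20 -> H4 at depth 20
  - 23.180.0.0/16 clear@16
  add 191.0.0.0/8 -> H5 at depth 8
  add 23.0.0.0/8 -> H2 at depth 8
  lookup 23.180.128.46: bits 00010111101101001000 walk d0:-→d1:-→d2:-→d3:-→d4:-→d5:-→d6:-→d7:-→d8:H2→d9:-→d10:-→d11:-→d12:-→d13:-→d14:-→d15:-→d16:-→d17:-→d18:-→d19:-→d20:H1 -> H1
  lookup 23.180.128.25: bits 00010111101101001000 walk d0:-→d1:-→d2:-→d3:-→d4:-→d5:-→d6:-→d7:-→d8:H2→d9:-→d10:-→d11:-→d12:-→d13:-→d14:-→d15:-→d16:-→d17:-→d18:-→d19:-→d20:H1 -> H1
  add 0.0.0.0/0 -> H0 at depth 0
  add 232.240.0.0/12 -> H2 at depth 12
  lookup 23.0.0.0: bits 00010111 walk d0:H0→d1:-→d2:-→d3:-→d4:-→d5:-→d6:-→d7:-→d8:H2 -> H2
  add 198.0.0.0/8 -> H4 at depth 8
  lookup 23.180.128.35: bits 00010111101101001000 walk d0:H0→d1:-→d2:-→d3:-→d4:-→d5:-→d6:-→d7:-→d8:H2→d9:-→d10:-→d11:-→d12:-→d13:-→d14:-→d15:-→d16:-→d17:-→d18:-→d19:-→d20:H1 -> H1
  - 191.0.0.0/8 clear@8
  add 23.180.135.33/32 -> H6 at depth 32
  add 191.53.251.248/30 -> H6 at depth 30
  add 198.5.253.64/26 -> H0 at depth 26
  - 198.5.253.64/26 clear@26
  - 191.53.251.248/30 clear@30

== LOOKUPS ==
["H1","H1","H2","H1"]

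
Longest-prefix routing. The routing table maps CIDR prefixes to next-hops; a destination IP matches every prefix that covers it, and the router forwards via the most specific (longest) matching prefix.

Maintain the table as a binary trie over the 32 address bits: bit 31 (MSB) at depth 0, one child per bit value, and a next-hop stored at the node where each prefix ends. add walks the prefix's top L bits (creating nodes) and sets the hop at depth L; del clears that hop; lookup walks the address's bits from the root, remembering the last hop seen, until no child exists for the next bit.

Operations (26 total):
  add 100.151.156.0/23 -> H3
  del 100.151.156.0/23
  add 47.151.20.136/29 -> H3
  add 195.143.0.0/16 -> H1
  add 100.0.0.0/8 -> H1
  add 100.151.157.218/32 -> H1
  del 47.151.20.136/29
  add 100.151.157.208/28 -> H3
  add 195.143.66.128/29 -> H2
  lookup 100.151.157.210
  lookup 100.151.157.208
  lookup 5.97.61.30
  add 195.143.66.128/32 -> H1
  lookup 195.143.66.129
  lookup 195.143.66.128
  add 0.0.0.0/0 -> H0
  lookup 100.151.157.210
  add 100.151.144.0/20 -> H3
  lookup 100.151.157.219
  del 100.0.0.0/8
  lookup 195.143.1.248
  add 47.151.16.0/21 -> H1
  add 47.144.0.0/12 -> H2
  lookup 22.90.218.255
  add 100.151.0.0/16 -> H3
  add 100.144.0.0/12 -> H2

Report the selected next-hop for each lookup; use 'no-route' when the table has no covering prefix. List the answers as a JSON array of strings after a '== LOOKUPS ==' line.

Trace:
  + 100.151.156.0/23 (H3) depth=23
  - 100.151.156.0/23 clear@23
  + 47.151.20.136/29 (H3) depth=29
  + 195.143.0.0/16 (H1) depth=16
  + 100.0.0.0/8 (H1) depth=8
  + 100.151.157.218/32 (H1) depth=32
  - 47.151.20.136/29 clear@29
  + 100.151.157.208/28 (H3) depth=28
  + 195.143.66.128/29 (H2) depth=29
  ? 100.151.157.210  path d0:-→d1:-→d2:-→d3:-→d4:-→d5:-→d6:-→d7:-→d8:H1→d9:-→d10:-→d11:-→d12:-→d13:-→d14:-→d15:-→d16:-→d17:-→d18:-→d19:-→d20:-→d21:-→d22:-→d23:-→d24:-→d25:-→d26:-→d27:-→d28:H3  best=H3
  ? 100.151.157.208  path d0:-→d1:-→d2:-→d3:-→d4:-→d5:-→d6:-→d7:-→d8:H1→d9:-→d10:-→d11:-→d12:-→d13:-→d14:-→d15:-→d16:-→d17:-→d18:-→d19:-→d20:-→d21:-→d22:-→d23:-→d24:-→d25:-→d26:-→d27:-→d28:H3  best=H3
  ? 5.97.61.30  path d0:-→d1:-→d2:-  best=no-route
  + 195.143.66.128/32 (H1) depth=32
  ? 195.143.66.129  path d0:-→d1:-→d2:-→d3:-→d4:-→d5:-→d6:-→d7:-→d8:-→d9:-→d10:-→d11:-→d12:-→d13:-→d14:-→d15:-→d16:H1→d17:-→d18:-→d19:-→d20:-→d21:-→d22:-→d23:-→d24:-→d25:-→d26:-→d27:-→d28:-→d29:H2→d30:-→d31:-  best=H2
  ? 195.143.66.128  path d0:-→d1:-→d2:-→d3:-→d4:-→d5:-→d6:-→d7:-→d8:-→d9:-→d10:-→d11:-→d12:-→d13:-→d14:-→d15:-→d16:H1→d17:-→d18:-→d19:-→d20:-→d21:-→d22:-→d23:-→d24:-→d25:-→d26:-→d27:-→d28:-→d29:H2→d30:-→d31:-→d32:H1  best=H1
  + 0.0.0.0/0 (H0) depth=0
  ? 100.151.157.210  path d0:H0→d1:-→d2:-→d3:-→d4:-→d5:-→d6:-→d7:-→d8:H1→d9:-→d10:-→d11:-→d12:-→d13:-→d14:-→d15:-→d16:-→d17:-→d18:-→d19:-→d20:-→d21:-→d22:-→d23:-→d24:-→d25:-→d26:-→d27:-→d28:H3  best=H3
  + 100.151.144.0/20 (H3) depth=20
  ? 100.151.157.219  path d0:H0→d1:-→d2:-→d3:-→d4:-→d5:-→d6:-→d7:-→d8:H1→d9:-→d10:-→d11:-→d12:-→d13:-→d14:-→d15:-→d16:-→d17:-→d18:-→d19:-→d20:H3→d21:-→d22:-→d23:-→d24:-→d25:-→d26:-→d27:-→d28:H3→d29:-→d30:-→d31:-  best=H3
  - 100.0.0.0/8 clear@8
  ? 195.143.1.248  path d0:H0→d1:-→d2:-→d3:-→d4:-→d5:-→d6:-→d7:-→d8:-→d9:-→d10:-→d11:-→d12:-→d13:-→d14:-→d15:-→d16:H1→d17:-  best=H1
  + 47.151.16.0/21 (H1) depth=21
  + 47.144.0.0/12 (H2) depth=12
  ? 22.90.218.255  path d0:H0→d1:-→d2:-  best=H0
  + 100.151.0.0/16 (H3) depth=16
  + 100.144.0.0/12 (H2) depth=12

== LOOKUPS ==
["H3","H3","no-route","H2","H1","H3","H3","H1","H0"]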